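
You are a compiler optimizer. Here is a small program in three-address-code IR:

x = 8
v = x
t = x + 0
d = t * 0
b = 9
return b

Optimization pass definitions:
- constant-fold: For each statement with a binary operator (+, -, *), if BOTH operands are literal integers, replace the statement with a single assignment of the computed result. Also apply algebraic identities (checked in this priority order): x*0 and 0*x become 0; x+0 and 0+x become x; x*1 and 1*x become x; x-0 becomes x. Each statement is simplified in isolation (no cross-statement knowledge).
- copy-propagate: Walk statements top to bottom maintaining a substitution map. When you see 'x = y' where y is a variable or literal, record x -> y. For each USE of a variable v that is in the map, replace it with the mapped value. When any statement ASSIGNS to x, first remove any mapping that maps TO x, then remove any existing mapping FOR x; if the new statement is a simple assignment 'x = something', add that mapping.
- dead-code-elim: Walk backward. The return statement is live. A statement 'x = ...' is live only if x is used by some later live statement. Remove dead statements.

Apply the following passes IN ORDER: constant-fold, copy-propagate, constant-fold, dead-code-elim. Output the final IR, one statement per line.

Initial IR:
  x = 8
  v = x
  t = x + 0
  d = t * 0
  b = 9
  return b
After constant-fold (6 stmts):
  x = 8
  v = x
  t = x
  d = 0
  b = 9
  return b
After copy-propagate (6 stmts):
  x = 8
  v = 8
  t = 8
  d = 0
  b = 9
  return 9
After constant-fold (6 stmts):
  x = 8
  v = 8
  t = 8
  d = 0
  b = 9
  return 9
After dead-code-elim (1 stmts):
  return 9

Answer: return 9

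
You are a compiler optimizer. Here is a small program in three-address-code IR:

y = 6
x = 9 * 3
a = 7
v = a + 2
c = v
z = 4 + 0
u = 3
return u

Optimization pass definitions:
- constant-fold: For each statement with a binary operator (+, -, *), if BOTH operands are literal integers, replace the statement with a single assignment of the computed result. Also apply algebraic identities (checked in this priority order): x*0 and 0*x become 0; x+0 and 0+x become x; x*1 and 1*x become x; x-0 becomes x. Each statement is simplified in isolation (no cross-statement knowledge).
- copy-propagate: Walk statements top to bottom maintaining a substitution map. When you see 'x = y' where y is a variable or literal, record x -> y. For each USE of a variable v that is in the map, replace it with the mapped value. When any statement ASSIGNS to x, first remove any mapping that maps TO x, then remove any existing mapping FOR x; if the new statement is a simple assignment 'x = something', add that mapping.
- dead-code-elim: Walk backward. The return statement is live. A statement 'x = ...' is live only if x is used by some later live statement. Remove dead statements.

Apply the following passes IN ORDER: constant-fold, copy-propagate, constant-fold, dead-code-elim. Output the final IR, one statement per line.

Answer: return 3

Derivation:
Initial IR:
  y = 6
  x = 9 * 3
  a = 7
  v = a + 2
  c = v
  z = 4 + 0
  u = 3
  return u
After constant-fold (8 stmts):
  y = 6
  x = 27
  a = 7
  v = a + 2
  c = v
  z = 4
  u = 3
  return u
After copy-propagate (8 stmts):
  y = 6
  x = 27
  a = 7
  v = 7 + 2
  c = v
  z = 4
  u = 3
  return 3
After constant-fold (8 stmts):
  y = 6
  x = 27
  a = 7
  v = 9
  c = v
  z = 4
  u = 3
  return 3
After dead-code-elim (1 stmts):
  return 3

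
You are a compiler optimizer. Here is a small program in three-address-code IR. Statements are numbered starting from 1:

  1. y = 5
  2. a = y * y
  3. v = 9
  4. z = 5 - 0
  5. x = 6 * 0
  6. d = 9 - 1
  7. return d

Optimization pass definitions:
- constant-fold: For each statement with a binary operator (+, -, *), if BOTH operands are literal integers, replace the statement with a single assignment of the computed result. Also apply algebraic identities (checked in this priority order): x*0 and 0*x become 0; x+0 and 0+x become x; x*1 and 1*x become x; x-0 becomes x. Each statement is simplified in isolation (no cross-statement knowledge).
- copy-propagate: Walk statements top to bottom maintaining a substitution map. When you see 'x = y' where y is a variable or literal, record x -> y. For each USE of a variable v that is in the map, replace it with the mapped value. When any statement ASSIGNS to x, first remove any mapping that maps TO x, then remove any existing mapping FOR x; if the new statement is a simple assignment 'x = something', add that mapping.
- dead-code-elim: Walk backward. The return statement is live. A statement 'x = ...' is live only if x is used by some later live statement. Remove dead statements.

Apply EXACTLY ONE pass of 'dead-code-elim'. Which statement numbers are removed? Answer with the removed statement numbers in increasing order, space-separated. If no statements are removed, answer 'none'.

Backward liveness scan:
Stmt 1 'y = 5': DEAD (y not in live set [])
Stmt 2 'a = y * y': DEAD (a not in live set [])
Stmt 3 'v = 9': DEAD (v not in live set [])
Stmt 4 'z = 5 - 0': DEAD (z not in live set [])
Stmt 5 'x = 6 * 0': DEAD (x not in live set [])
Stmt 6 'd = 9 - 1': KEEP (d is live); live-in = []
Stmt 7 'return d': KEEP (return); live-in = ['d']
Removed statement numbers: [1, 2, 3, 4, 5]
Surviving IR:
  d = 9 - 1
  return d

Answer: 1 2 3 4 5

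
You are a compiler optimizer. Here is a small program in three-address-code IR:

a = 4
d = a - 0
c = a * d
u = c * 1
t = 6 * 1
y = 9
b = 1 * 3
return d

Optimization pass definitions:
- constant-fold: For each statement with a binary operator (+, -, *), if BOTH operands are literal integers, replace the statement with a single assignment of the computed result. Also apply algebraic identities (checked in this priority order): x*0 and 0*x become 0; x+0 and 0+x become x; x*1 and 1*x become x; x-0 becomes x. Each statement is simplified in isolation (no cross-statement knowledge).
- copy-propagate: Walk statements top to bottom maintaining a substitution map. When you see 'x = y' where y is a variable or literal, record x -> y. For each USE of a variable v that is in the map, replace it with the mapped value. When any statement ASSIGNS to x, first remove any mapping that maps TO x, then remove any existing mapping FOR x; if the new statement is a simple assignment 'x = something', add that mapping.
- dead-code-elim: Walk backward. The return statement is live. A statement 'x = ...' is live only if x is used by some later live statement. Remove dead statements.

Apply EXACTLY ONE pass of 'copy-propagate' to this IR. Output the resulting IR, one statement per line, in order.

Answer: a = 4
d = 4 - 0
c = 4 * d
u = c * 1
t = 6 * 1
y = 9
b = 1 * 3
return d

Derivation:
Applying copy-propagate statement-by-statement:
  [1] a = 4  (unchanged)
  [2] d = a - 0  -> d = 4 - 0
  [3] c = a * d  -> c = 4 * d
  [4] u = c * 1  (unchanged)
  [5] t = 6 * 1  (unchanged)
  [6] y = 9  (unchanged)
  [7] b = 1 * 3  (unchanged)
  [8] return d  (unchanged)
Result (8 stmts):
  a = 4
  d = 4 - 0
  c = 4 * d
  u = c * 1
  t = 6 * 1
  y = 9
  b = 1 * 3
  return d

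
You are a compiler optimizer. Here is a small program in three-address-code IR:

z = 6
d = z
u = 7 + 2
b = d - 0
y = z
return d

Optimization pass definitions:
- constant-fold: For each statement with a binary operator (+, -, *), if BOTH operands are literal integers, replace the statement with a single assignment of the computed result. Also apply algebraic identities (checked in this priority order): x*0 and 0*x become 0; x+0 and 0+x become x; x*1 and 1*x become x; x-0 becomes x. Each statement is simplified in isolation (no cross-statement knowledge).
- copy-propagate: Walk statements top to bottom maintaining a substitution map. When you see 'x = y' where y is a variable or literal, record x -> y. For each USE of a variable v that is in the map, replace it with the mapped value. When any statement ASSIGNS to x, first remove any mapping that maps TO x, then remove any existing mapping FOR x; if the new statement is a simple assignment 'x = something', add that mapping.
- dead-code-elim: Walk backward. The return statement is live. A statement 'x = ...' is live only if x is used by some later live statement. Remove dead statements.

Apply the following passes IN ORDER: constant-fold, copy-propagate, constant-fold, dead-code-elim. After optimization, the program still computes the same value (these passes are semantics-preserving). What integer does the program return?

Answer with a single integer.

Answer: 6

Derivation:
Initial IR:
  z = 6
  d = z
  u = 7 + 2
  b = d - 0
  y = z
  return d
After constant-fold (6 stmts):
  z = 6
  d = z
  u = 9
  b = d
  y = z
  return d
After copy-propagate (6 stmts):
  z = 6
  d = 6
  u = 9
  b = 6
  y = 6
  return 6
After constant-fold (6 stmts):
  z = 6
  d = 6
  u = 9
  b = 6
  y = 6
  return 6
After dead-code-elim (1 stmts):
  return 6
Evaluate:
  z = 6  =>  z = 6
  d = z  =>  d = 6
  u = 7 + 2  =>  u = 9
  b = d - 0  =>  b = 6
  y = z  =>  y = 6
  return d = 6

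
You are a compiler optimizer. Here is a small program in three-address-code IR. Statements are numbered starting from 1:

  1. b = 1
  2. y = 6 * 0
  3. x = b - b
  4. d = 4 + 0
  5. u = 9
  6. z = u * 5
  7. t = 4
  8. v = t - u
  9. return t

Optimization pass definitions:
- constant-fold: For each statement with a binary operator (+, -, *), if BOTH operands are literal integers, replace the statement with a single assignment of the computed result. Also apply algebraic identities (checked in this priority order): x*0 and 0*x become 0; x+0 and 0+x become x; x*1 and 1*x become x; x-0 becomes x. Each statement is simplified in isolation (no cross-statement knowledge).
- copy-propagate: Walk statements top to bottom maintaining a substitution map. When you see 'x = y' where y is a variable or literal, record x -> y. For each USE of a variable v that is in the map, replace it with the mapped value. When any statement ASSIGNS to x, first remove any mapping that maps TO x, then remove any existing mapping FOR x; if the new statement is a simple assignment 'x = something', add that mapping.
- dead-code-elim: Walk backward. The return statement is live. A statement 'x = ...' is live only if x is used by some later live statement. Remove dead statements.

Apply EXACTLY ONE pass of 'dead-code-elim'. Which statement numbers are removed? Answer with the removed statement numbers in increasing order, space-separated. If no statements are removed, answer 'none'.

Backward liveness scan:
Stmt 1 'b = 1': DEAD (b not in live set [])
Stmt 2 'y = 6 * 0': DEAD (y not in live set [])
Stmt 3 'x = b - b': DEAD (x not in live set [])
Stmt 4 'd = 4 + 0': DEAD (d not in live set [])
Stmt 5 'u = 9': DEAD (u not in live set [])
Stmt 6 'z = u * 5': DEAD (z not in live set [])
Stmt 7 't = 4': KEEP (t is live); live-in = []
Stmt 8 'v = t - u': DEAD (v not in live set ['t'])
Stmt 9 'return t': KEEP (return); live-in = ['t']
Removed statement numbers: [1, 2, 3, 4, 5, 6, 8]
Surviving IR:
  t = 4
  return t

Answer: 1 2 3 4 5 6 8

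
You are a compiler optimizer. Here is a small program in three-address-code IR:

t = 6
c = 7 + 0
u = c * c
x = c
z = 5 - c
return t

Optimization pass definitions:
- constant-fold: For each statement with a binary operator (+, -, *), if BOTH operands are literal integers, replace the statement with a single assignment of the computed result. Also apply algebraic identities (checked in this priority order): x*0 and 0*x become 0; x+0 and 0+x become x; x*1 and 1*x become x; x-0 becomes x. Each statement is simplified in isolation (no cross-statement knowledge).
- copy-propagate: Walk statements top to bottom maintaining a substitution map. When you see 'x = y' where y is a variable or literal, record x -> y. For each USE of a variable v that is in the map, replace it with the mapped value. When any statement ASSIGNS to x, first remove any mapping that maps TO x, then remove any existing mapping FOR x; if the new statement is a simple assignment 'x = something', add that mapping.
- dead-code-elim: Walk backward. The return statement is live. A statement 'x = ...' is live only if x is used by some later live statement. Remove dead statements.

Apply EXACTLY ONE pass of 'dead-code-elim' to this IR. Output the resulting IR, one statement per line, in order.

Applying dead-code-elim statement-by-statement:
  [6] return t  -> KEEP (return); live=['t']
  [5] z = 5 - c  -> DEAD (z not live)
  [4] x = c  -> DEAD (x not live)
  [3] u = c * c  -> DEAD (u not live)
  [2] c = 7 + 0  -> DEAD (c not live)
  [1] t = 6  -> KEEP; live=[]
Result (2 stmts):
  t = 6
  return t

Answer: t = 6
return t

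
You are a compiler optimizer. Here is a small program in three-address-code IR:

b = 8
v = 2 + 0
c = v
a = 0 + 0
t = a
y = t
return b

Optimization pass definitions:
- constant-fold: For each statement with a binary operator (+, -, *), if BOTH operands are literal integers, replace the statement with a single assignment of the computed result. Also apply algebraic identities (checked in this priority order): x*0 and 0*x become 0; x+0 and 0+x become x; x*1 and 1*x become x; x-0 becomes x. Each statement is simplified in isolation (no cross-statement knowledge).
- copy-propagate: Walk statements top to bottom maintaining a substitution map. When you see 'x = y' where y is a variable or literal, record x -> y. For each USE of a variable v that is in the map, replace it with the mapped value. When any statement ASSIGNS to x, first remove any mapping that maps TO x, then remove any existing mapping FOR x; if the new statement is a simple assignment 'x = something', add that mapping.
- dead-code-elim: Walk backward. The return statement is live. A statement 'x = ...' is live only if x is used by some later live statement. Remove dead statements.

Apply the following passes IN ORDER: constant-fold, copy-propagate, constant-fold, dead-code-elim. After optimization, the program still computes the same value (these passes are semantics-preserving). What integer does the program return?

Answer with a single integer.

Initial IR:
  b = 8
  v = 2 + 0
  c = v
  a = 0 + 0
  t = a
  y = t
  return b
After constant-fold (7 stmts):
  b = 8
  v = 2
  c = v
  a = 0
  t = a
  y = t
  return b
After copy-propagate (7 stmts):
  b = 8
  v = 2
  c = 2
  a = 0
  t = 0
  y = 0
  return 8
After constant-fold (7 stmts):
  b = 8
  v = 2
  c = 2
  a = 0
  t = 0
  y = 0
  return 8
After dead-code-elim (1 stmts):
  return 8
Evaluate:
  b = 8  =>  b = 8
  v = 2 + 0  =>  v = 2
  c = v  =>  c = 2
  a = 0 + 0  =>  a = 0
  t = a  =>  t = 0
  y = t  =>  y = 0
  return b = 8

Answer: 8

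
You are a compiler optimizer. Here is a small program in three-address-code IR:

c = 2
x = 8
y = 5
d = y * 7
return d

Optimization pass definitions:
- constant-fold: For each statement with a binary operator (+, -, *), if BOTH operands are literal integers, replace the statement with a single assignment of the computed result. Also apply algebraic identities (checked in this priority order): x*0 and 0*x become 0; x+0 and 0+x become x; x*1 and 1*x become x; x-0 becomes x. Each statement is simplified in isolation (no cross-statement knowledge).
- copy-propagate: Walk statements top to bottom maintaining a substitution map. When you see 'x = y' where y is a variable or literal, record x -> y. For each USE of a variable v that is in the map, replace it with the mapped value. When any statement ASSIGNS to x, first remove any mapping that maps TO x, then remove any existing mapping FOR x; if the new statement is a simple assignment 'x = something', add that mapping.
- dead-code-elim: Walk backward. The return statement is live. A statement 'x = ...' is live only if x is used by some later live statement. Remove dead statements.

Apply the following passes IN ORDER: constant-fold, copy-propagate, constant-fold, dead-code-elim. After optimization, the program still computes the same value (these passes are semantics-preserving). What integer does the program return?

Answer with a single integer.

Answer: 35

Derivation:
Initial IR:
  c = 2
  x = 8
  y = 5
  d = y * 7
  return d
After constant-fold (5 stmts):
  c = 2
  x = 8
  y = 5
  d = y * 7
  return d
After copy-propagate (5 stmts):
  c = 2
  x = 8
  y = 5
  d = 5 * 7
  return d
After constant-fold (5 stmts):
  c = 2
  x = 8
  y = 5
  d = 35
  return d
After dead-code-elim (2 stmts):
  d = 35
  return d
Evaluate:
  c = 2  =>  c = 2
  x = 8  =>  x = 8
  y = 5  =>  y = 5
  d = y * 7  =>  d = 35
  return d = 35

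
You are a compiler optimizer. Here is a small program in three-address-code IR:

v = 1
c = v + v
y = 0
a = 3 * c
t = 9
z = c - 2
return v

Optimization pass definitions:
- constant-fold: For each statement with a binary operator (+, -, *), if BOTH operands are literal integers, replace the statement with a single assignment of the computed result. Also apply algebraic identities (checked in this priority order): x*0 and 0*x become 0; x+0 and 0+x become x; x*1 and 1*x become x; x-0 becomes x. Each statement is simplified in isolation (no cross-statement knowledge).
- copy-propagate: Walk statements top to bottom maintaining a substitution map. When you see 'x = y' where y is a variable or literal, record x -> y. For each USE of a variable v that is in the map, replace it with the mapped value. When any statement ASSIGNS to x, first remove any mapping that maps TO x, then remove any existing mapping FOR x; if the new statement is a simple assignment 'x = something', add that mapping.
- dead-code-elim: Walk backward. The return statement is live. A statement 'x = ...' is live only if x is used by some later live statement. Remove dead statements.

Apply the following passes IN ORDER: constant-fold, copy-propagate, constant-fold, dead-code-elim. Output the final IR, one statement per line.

Initial IR:
  v = 1
  c = v + v
  y = 0
  a = 3 * c
  t = 9
  z = c - 2
  return v
After constant-fold (7 stmts):
  v = 1
  c = v + v
  y = 0
  a = 3 * c
  t = 9
  z = c - 2
  return v
After copy-propagate (7 stmts):
  v = 1
  c = 1 + 1
  y = 0
  a = 3 * c
  t = 9
  z = c - 2
  return 1
After constant-fold (7 stmts):
  v = 1
  c = 2
  y = 0
  a = 3 * c
  t = 9
  z = c - 2
  return 1
After dead-code-elim (1 stmts):
  return 1

Answer: return 1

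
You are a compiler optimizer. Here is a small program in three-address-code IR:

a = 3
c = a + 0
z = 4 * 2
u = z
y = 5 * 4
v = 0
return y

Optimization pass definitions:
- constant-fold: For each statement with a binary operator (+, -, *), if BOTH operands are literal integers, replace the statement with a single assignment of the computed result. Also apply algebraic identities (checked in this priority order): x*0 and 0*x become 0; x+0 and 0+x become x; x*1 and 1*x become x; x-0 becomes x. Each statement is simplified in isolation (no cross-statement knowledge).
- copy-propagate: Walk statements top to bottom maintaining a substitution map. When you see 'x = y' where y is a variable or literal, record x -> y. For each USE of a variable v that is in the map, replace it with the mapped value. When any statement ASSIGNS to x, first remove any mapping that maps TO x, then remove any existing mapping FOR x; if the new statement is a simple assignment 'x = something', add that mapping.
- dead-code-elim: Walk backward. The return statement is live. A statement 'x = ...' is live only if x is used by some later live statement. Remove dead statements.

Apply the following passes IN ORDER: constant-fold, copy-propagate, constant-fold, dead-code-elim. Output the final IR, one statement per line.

Initial IR:
  a = 3
  c = a + 0
  z = 4 * 2
  u = z
  y = 5 * 4
  v = 0
  return y
After constant-fold (7 stmts):
  a = 3
  c = a
  z = 8
  u = z
  y = 20
  v = 0
  return y
After copy-propagate (7 stmts):
  a = 3
  c = 3
  z = 8
  u = 8
  y = 20
  v = 0
  return 20
After constant-fold (7 stmts):
  a = 3
  c = 3
  z = 8
  u = 8
  y = 20
  v = 0
  return 20
After dead-code-elim (1 stmts):
  return 20

Answer: return 20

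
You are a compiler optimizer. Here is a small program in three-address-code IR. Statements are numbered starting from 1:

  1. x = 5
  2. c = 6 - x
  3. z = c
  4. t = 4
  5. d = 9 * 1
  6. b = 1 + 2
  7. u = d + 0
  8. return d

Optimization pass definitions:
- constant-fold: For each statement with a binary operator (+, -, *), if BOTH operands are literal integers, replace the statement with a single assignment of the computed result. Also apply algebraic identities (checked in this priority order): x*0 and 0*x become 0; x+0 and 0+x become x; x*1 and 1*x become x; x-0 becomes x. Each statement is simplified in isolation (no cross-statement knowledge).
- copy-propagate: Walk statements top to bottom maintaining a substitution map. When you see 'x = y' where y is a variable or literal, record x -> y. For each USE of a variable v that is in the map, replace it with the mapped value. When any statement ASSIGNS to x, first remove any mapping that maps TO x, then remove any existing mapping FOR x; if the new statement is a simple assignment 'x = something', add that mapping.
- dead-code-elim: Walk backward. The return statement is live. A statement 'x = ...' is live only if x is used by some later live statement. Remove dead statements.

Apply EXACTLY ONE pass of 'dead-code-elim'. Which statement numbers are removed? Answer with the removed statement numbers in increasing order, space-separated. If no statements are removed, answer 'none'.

Answer: 1 2 3 4 6 7

Derivation:
Backward liveness scan:
Stmt 1 'x = 5': DEAD (x not in live set [])
Stmt 2 'c = 6 - x': DEAD (c not in live set [])
Stmt 3 'z = c': DEAD (z not in live set [])
Stmt 4 't = 4': DEAD (t not in live set [])
Stmt 5 'd = 9 * 1': KEEP (d is live); live-in = []
Stmt 6 'b = 1 + 2': DEAD (b not in live set ['d'])
Stmt 7 'u = d + 0': DEAD (u not in live set ['d'])
Stmt 8 'return d': KEEP (return); live-in = ['d']
Removed statement numbers: [1, 2, 3, 4, 6, 7]
Surviving IR:
  d = 9 * 1
  return d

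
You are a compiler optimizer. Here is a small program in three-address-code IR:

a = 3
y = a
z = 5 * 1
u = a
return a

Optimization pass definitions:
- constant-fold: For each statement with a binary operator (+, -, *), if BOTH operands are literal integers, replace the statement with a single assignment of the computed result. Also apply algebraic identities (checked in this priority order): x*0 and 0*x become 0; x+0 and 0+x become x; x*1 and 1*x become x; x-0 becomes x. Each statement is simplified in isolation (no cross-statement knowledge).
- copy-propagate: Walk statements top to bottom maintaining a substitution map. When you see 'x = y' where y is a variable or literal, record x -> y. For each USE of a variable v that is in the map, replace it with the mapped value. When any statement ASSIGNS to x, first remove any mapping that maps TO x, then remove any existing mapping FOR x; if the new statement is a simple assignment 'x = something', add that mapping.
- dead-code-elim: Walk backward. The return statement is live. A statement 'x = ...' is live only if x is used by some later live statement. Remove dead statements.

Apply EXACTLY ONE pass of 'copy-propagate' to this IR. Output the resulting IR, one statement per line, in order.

Answer: a = 3
y = 3
z = 5 * 1
u = 3
return 3

Derivation:
Applying copy-propagate statement-by-statement:
  [1] a = 3  (unchanged)
  [2] y = a  -> y = 3
  [3] z = 5 * 1  (unchanged)
  [4] u = a  -> u = 3
  [5] return a  -> return 3
Result (5 stmts):
  a = 3
  y = 3
  z = 5 * 1
  u = 3
  return 3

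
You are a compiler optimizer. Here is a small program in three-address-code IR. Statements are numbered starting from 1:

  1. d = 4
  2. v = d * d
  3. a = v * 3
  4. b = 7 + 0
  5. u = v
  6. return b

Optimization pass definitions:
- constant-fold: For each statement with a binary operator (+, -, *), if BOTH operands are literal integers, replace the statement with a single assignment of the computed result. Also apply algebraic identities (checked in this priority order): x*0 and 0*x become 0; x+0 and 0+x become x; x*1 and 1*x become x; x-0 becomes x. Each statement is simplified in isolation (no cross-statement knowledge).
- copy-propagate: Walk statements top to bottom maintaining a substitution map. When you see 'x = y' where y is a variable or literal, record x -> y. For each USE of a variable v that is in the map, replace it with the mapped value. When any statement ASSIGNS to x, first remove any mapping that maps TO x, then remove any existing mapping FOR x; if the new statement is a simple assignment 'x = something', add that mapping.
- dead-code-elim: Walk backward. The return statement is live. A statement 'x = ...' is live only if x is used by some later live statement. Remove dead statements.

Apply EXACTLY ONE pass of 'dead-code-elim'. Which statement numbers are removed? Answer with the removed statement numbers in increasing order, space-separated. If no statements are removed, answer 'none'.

Backward liveness scan:
Stmt 1 'd = 4': DEAD (d not in live set [])
Stmt 2 'v = d * d': DEAD (v not in live set [])
Stmt 3 'a = v * 3': DEAD (a not in live set [])
Stmt 4 'b = 7 + 0': KEEP (b is live); live-in = []
Stmt 5 'u = v': DEAD (u not in live set ['b'])
Stmt 6 'return b': KEEP (return); live-in = ['b']
Removed statement numbers: [1, 2, 3, 5]
Surviving IR:
  b = 7 + 0
  return b

Answer: 1 2 3 5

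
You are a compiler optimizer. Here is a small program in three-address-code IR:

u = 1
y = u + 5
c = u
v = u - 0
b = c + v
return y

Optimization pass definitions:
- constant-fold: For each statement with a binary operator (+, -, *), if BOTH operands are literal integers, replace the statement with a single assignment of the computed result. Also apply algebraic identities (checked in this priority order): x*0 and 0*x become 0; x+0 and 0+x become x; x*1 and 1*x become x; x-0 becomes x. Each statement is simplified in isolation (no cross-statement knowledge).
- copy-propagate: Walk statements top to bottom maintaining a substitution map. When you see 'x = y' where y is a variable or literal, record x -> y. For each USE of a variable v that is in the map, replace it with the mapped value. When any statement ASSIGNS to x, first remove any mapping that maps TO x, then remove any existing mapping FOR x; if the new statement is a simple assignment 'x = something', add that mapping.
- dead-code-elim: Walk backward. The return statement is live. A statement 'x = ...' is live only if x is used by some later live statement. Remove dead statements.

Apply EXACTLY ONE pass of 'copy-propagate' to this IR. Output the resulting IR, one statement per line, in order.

Answer: u = 1
y = 1 + 5
c = 1
v = 1 - 0
b = 1 + v
return y

Derivation:
Applying copy-propagate statement-by-statement:
  [1] u = 1  (unchanged)
  [2] y = u + 5  -> y = 1 + 5
  [3] c = u  -> c = 1
  [4] v = u - 0  -> v = 1 - 0
  [5] b = c + v  -> b = 1 + v
  [6] return y  (unchanged)
Result (6 stmts):
  u = 1
  y = 1 + 5
  c = 1
  v = 1 - 0
  b = 1 + v
  return y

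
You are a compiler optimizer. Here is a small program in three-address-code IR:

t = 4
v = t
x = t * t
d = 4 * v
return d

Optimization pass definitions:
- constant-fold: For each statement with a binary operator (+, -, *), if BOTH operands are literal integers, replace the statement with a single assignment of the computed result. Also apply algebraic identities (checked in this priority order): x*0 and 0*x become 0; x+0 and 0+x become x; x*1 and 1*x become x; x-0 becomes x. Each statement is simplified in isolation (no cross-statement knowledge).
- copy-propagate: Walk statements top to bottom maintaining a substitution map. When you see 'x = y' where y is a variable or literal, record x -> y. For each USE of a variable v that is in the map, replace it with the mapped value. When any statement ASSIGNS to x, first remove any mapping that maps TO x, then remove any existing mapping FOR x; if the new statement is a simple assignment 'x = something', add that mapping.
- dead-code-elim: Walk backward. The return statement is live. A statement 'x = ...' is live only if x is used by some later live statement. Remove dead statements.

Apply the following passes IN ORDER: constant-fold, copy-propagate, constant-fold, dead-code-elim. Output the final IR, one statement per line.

Initial IR:
  t = 4
  v = t
  x = t * t
  d = 4 * v
  return d
After constant-fold (5 stmts):
  t = 4
  v = t
  x = t * t
  d = 4 * v
  return d
After copy-propagate (5 stmts):
  t = 4
  v = 4
  x = 4 * 4
  d = 4 * 4
  return d
After constant-fold (5 stmts):
  t = 4
  v = 4
  x = 16
  d = 16
  return d
After dead-code-elim (2 stmts):
  d = 16
  return d

Answer: d = 16
return d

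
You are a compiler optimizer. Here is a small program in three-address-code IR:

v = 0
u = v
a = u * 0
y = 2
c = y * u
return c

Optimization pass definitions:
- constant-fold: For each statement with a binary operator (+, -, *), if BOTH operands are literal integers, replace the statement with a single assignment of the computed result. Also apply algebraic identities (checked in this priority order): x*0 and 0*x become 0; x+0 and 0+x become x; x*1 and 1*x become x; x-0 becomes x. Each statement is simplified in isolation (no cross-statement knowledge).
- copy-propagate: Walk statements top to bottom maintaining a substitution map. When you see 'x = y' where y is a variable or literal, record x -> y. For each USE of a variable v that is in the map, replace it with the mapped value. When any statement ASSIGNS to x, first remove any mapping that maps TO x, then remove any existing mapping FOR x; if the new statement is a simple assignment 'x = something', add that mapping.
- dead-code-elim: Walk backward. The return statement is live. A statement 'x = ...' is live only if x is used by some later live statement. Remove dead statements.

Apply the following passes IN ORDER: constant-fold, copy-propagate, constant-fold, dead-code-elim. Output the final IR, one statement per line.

Initial IR:
  v = 0
  u = v
  a = u * 0
  y = 2
  c = y * u
  return c
After constant-fold (6 stmts):
  v = 0
  u = v
  a = 0
  y = 2
  c = y * u
  return c
After copy-propagate (6 stmts):
  v = 0
  u = 0
  a = 0
  y = 2
  c = 2 * 0
  return c
After constant-fold (6 stmts):
  v = 0
  u = 0
  a = 0
  y = 2
  c = 0
  return c
After dead-code-elim (2 stmts):
  c = 0
  return c

Answer: c = 0
return c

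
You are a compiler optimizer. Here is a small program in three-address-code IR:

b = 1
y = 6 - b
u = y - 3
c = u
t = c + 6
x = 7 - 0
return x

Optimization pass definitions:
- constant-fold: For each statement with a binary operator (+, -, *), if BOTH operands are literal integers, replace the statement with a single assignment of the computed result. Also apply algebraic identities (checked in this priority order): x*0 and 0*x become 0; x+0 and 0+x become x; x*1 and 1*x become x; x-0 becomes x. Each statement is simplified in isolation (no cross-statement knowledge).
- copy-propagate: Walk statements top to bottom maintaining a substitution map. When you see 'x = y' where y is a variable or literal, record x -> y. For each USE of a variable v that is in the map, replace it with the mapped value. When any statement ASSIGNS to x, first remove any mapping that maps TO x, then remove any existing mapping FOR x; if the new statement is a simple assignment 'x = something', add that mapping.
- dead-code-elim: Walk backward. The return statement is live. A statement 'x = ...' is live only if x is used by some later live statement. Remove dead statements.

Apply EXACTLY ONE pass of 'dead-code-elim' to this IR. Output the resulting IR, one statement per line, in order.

Answer: x = 7 - 0
return x

Derivation:
Applying dead-code-elim statement-by-statement:
  [7] return x  -> KEEP (return); live=['x']
  [6] x = 7 - 0  -> KEEP; live=[]
  [5] t = c + 6  -> DEAD (t not live)
  [4] c = u  -> DEAD (c not live)
  [3] u = y - 3  -> DEAD (u not live)
  [2] y = 6 - b  -> DEAD (y not live)
  [1] b = 1  -> DEAD (b not live)
Result (2 stmts):
  x = 7 - 0
  return x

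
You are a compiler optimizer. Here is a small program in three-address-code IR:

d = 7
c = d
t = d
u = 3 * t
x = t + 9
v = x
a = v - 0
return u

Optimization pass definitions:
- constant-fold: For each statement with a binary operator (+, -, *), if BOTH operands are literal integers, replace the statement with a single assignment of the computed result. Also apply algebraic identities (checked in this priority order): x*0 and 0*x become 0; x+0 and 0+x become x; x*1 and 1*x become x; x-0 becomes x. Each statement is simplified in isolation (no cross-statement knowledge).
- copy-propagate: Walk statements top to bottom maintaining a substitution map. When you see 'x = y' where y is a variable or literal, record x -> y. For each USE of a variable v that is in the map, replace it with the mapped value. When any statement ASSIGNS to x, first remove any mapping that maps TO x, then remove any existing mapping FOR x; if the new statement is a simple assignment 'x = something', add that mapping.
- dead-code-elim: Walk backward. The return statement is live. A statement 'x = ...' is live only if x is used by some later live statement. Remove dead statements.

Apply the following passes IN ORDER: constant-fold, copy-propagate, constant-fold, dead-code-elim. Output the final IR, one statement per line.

Initial IR:
  d = 7
  c = d
  t = d
  u = 3 * t
  x = t + 9
  v = x
  a = v - 0
  return u
After constant-fold (8 stmts):
  d = 7
  c = d
  t = d
  u = 3 * t
  x = t + 9
  v = x
  a = v
  return u
After copy-propagate (8 stmts):
  d = 7
  c = 7
  t = 7
  u = 3 * 7
  x = 7 + 9
  v = x
  a = x
  return u
After constant-fold (8 stmts):
  d = 7
  c = 7
  t = 7
  u = 21
  x = 16
  v = x
  a = x
  return u
After dead-code-elim (2 stmts):
  u = 21
  return u

Answer: u = 21
return u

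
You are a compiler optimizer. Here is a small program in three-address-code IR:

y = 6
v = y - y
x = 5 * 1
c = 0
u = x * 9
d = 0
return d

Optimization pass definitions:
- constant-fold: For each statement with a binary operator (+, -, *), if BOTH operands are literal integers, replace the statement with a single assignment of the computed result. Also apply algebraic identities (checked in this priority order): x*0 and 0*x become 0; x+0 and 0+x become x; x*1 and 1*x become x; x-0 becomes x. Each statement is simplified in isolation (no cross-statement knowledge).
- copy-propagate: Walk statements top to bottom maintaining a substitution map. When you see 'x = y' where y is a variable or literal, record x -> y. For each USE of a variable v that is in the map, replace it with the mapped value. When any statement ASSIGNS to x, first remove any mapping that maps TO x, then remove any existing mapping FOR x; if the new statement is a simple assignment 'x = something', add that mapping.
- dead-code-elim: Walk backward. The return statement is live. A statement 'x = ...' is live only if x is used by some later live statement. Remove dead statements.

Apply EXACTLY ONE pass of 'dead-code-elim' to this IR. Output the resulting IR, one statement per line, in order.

Answer: d = 0
return d

Derivation:
Applying dead-code-elim statement-by-statement:
  [7] return d  -> KEEP (return); live=['d']
  [6] d = 0  -> KEEP; live=[]
  [5] u = x * 9  -> DEAD (u not live)
  [4] c = 0  -> DEAD (c not live)
  [3] x = 5 * 1  -> DEAD (x not live)
  [2] v = y - y  -> DEAD (v not live)
  [1] y = 6  -> DEAD (y not live)
Result (2 stmts):
  d = 0
  return d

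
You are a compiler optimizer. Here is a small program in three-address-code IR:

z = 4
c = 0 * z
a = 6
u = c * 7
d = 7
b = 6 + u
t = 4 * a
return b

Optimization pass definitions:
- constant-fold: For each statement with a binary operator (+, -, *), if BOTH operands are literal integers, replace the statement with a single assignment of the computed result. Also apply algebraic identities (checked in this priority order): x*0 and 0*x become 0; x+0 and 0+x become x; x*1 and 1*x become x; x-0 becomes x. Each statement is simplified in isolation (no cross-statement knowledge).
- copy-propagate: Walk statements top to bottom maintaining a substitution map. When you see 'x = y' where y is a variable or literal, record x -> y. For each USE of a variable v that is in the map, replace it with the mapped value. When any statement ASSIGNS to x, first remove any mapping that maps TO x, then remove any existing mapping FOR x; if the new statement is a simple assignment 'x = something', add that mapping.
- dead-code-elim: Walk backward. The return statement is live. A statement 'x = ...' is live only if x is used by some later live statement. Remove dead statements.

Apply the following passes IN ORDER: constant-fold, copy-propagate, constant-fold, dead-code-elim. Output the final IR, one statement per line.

Initial IR:
  z = 4
  c = 0 * z
  a = 6
  u = c * 7
  d = 7
  b = 6 + u
  t = 4 * a
  return b
After constant-fold (8 stmts):
  z = 4
  c = 0
  a = 6
  u = c * 7
  d = 7
  b = 6 + u
  t = 4 * a
  return b
After copy-propagate (8 stmts):
  z = 4
  c = 0
  a = 6
  u = 0 * 7
  d = 7
  b = 6 + u
  t = 4 * 6
  return b
After constant-fold (8 stmts):
  z = 4
  c = 0
  a = 6
  u = 0
  d = 7
  b = 6 + u
  t = 24
  return b
After dead-code-elim (3 stmts):
  u = 0
  b = 6 + u
  return b

Answer: u = 0
b = 6 + u
return b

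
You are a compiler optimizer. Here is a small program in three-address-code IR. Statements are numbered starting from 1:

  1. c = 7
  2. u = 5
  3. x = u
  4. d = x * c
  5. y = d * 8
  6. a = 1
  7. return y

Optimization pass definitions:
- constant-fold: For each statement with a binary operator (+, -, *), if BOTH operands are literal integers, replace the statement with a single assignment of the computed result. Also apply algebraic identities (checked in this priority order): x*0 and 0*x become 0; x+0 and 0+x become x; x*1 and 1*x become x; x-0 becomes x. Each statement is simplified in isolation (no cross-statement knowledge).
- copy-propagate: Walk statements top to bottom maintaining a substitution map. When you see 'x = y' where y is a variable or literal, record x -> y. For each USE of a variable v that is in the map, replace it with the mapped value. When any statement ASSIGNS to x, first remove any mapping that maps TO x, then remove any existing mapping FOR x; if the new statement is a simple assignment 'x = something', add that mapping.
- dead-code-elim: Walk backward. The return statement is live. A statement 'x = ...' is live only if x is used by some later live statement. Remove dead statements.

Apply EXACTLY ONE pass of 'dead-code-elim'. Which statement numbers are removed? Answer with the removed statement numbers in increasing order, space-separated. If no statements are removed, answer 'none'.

Backward liveness scan:
Stmt 1 'c = 7': KEEP (c is live); live-in = []
Stmt 2 'u = 5': KEEP (u is live); live-in = ['c']
Stmt 3 'x = u': KEEP (x is live); live-in = ['c', 'u']
Stmt 4 'd = x * c': KEEP (d is live); live-in = ['c', 'x']
Stmt 5 'y = d * 8': KEEP (y is live); live-in = ['d']
Stmt 6 'a = 1': DEAD (a not in live set ['y'])
Stmt 7 'return y': KEEP (return); live-in = ['y']
Removed statement numbers: [6]
Surviving IR:
  c = 7
  u = 5
  x = u
  d = x * c
  y = d * 8
  return y

Answer: 6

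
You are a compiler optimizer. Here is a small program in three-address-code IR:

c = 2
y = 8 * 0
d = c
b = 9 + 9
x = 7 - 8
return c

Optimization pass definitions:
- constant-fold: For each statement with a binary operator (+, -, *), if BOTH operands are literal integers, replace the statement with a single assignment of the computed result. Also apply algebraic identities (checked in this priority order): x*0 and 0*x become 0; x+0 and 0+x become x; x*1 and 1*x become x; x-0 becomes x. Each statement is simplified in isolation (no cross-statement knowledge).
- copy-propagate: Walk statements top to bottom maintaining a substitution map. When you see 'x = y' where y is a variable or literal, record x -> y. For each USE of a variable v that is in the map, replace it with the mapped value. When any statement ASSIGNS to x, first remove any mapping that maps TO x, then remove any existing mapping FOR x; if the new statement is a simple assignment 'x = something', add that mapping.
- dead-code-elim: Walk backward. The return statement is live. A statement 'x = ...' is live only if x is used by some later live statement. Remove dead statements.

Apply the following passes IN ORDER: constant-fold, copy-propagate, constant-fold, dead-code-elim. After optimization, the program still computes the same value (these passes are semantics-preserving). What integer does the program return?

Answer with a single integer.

Answer: 2

Derivation:
Initial IR:
  c = 2
  y = 8 * 0
  d = c
  b = 9 + 9
  x = 7 - 8
  return c
After constant-fold (6 stmts):
  c = 2
  y = 0
  d = c
  b = 18
  x = -1
  return c
After copy-propagate (6 stmts):
  c = 2
  y = 0
  d = 2
  b = 18
  x = -1
  return 2
After constant-fold (6 stmts):
  c = 2
  y = 0
  d = 2
  b = 18
  x = -1
  return 2
After dead-code-elim (1 stmts):
  return 2
Evaluate:
  c = 2  =>  c = 2
  y = 8 * 0  =>  y = 0
  d = c  =>  d = 2
  b = 9 + 9  =>  b = 18
  x = 7 - 8  =>  x = -1
  return c = 2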